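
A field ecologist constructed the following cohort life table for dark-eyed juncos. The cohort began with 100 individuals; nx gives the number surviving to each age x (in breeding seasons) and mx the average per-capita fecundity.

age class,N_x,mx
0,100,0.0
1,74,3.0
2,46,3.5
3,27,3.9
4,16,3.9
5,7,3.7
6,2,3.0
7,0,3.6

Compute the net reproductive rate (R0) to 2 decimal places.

5.83

lx = nx/n0 = nx/100: 1, 0.74, 0.46, 0.27, 0.16, 0.07, 0.02, 0
lx·mx by age: 0, 2.22, 1.61, 1.053, 0.624, 0.259, 0.06, 0
R0 = Σ lx·mx = 5.826 → 5.83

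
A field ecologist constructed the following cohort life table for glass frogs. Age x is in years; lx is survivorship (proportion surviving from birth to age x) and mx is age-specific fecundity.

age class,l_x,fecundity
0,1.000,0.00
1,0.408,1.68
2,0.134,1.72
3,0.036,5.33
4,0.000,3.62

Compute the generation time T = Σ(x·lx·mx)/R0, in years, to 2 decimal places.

1.55

lx·mx: 0, 0.68544, 0.23048, 0.19188, 0 → R0 = 1.1078
x·lx·mx: 0, 0.68544, 0.46096, 0.57564, 0 → Σ = 1.72204
T = 1.72204 / 1.1078 = 1.554468… → 1.55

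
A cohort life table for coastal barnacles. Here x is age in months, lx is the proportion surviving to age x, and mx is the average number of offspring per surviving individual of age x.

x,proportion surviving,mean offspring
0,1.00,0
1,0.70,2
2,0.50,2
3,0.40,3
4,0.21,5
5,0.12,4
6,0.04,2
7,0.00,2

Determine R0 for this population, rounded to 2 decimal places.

5.21

lx·mx by age: 0, 1.4, 1, 1.2, 1.05, 0.48, 0.08, 0
R0 = Σ lx·mx = 5.21 → 5.21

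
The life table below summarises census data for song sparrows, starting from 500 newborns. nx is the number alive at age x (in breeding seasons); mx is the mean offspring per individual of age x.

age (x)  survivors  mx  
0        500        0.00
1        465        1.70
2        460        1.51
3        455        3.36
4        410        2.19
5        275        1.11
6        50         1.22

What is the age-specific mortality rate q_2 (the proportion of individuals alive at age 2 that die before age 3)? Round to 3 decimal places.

lx = nx/n0 = nx/500: 1, 0.93, 0.92, 0.91, 0.82, 0.55, 0.1
q_2 = (l_2 − l_3) / l_2 = (0.92 − 0.91) / 0.92
     = 0.01 / 0.92 = 0.01087… → 0.011

0.011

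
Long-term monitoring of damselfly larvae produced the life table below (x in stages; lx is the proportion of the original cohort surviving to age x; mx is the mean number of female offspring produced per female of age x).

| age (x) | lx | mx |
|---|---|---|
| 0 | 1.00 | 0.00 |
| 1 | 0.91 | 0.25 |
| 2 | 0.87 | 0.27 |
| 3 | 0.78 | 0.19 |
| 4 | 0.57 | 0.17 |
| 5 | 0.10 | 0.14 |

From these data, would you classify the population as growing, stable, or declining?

R0 = Σ lx·mx = 0 + 0.2275 + 0.2349 + 0.1482 + 0.0969 + 0.014 = 0.7215
R0 < 1, so the population is declining.

declining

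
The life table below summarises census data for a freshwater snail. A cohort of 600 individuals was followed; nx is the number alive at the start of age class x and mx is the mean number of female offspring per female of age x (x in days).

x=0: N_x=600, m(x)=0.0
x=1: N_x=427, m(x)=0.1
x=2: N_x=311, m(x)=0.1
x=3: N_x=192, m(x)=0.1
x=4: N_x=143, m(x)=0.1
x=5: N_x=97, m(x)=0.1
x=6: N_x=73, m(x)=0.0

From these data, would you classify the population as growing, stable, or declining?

declining

lx = nx/n0 = nx/600: 1, 0.71167…, 0.51833…, 0.32, 0.23833…, 0.16167…, 0.12167…
R0 = Σ lx·mx = 0 + 0.071167… + 0.051833… + 0.032 + 0.023833… + 0.016167… + 0 = 0.195…
R0 < 1, so the population is declining.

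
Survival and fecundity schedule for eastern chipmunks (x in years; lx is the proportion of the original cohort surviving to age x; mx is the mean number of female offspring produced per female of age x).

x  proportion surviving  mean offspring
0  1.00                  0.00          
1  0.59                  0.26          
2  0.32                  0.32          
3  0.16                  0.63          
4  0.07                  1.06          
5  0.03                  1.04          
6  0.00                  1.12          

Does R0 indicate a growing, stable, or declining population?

declining

R0 = Σ lx·mx = 0 + 0.1534 + 0.1024 + 0.1008 + 0.0742 + 0.0312 + 0 = 0.462
R0 < 1, so the population is declining.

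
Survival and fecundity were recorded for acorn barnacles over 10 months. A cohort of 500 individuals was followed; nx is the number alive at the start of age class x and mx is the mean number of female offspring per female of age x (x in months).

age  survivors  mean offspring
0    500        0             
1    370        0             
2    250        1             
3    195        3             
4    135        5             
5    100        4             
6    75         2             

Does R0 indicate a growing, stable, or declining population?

lx = nx/n0 = nx/500: 1, 0.74, 0.5, 0.39, 0.27, 0.2, 0.15
R0 = Σ lx·mx = 0 + 0 + 0.5 + 1.17 + 1.35 + 0.8 + 0.3 = 4.12
R0 > 1, so the population is growing.

growing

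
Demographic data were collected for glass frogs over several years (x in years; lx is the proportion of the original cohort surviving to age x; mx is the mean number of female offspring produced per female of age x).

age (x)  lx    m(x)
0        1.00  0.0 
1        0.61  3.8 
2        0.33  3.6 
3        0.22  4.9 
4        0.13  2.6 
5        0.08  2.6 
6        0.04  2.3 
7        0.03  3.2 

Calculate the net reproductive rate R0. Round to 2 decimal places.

5.32

lx·mx by age: 0, 2.318, 1.188, 1.078, 0.338, 0.208, 0.092, 0.096
R0 = Σ lx·mx = 5.318 → 5.32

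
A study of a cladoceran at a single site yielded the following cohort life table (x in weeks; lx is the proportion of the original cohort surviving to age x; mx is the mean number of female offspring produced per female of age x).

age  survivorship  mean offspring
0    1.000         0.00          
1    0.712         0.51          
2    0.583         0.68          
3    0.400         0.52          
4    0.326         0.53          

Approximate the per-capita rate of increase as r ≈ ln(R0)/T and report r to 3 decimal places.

0.061

R0 = Σ lx·mx = 0 + 0.36312 + 0.39644 + 0.208 + 0.17278 = 1.14034
Σ x·lx·mx = 2.47112; T = 2.47112/1.14034 = 2.167…
r ≈ ln(R0)/T = ln(1.14034)/2.167… = 0.0606… → 0.061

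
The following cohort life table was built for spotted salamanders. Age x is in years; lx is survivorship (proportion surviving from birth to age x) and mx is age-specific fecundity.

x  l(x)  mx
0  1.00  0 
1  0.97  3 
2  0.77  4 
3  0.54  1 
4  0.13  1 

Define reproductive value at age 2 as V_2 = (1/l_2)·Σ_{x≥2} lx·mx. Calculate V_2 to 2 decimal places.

4.87

lx·mx for x ≥ 2: 3.08, 0.54, 0.13 → sum = 3.75
V_2 = 3.75 / l_2 = 3.75 / 0.77 = 4.87013… → 4.87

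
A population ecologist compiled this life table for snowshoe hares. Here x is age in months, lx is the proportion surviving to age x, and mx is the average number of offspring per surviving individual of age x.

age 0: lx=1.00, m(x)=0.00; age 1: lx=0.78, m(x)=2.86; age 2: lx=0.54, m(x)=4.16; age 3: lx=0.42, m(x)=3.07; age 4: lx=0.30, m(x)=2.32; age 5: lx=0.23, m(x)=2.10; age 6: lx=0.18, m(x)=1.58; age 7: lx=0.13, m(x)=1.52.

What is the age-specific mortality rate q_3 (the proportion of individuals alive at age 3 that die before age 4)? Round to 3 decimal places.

q_3 = (l_3 − l_4) / l_3 = (0.42 − 0.3) / 0.42
     = 0.12 / 0.42 = 0.285714… → 0.286

0.286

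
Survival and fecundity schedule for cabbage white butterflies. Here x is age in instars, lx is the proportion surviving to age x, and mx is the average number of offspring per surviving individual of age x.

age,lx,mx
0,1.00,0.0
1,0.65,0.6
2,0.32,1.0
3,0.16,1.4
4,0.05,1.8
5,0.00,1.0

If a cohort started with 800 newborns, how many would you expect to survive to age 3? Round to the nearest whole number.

Expected survivors = N0 · l_3 = 800 × 0.16 = 128 → 128

128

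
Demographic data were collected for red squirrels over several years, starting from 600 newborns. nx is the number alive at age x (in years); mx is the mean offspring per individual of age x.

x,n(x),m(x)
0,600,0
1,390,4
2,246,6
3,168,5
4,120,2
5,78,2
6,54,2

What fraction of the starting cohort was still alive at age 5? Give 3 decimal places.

l_5 = n_5/n_0 = 78/600 = 0.13 → 0.130

0.130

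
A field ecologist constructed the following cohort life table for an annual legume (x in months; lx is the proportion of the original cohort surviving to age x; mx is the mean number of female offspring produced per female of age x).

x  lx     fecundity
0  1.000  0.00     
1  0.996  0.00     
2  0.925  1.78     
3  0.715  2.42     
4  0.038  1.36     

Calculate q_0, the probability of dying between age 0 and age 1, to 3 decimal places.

q_0 = (l_0 − l_1) / l_0 = (1 − 0.996) / 1
     = 0.004 / 1 = 0.004 → 0.004

0.004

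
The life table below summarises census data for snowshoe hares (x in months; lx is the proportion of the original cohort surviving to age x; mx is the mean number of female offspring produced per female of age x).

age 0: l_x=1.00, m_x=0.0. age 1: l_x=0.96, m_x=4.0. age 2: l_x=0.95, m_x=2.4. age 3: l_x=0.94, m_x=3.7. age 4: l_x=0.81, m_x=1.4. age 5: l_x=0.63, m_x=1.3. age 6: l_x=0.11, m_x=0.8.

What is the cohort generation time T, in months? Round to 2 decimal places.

lx·mx: 0, 3.84, 2.28, 3.478, 1.134, 0.819, 0.088 → R0 = 11.639
x·lx·mx: 0, 3.84, 4.56, 10.434, 4.536, 4.095, 0.528 → Σ = 27.993
T = 27.993 / 11.639 = 2.405104… → 2.41

2.41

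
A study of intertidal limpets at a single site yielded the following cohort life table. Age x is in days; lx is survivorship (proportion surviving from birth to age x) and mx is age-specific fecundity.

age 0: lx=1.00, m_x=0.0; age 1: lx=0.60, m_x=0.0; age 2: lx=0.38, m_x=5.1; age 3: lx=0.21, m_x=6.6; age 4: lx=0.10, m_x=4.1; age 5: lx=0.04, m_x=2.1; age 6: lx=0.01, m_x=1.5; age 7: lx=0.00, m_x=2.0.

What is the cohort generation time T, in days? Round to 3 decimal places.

2.657

lx·mx: 0, 0, 1.938, 1.386, 0.41, 0.084, 0.015, 0 → R0 = 3.833
x·lx·mx: 0, 0, 3.876, 4.158, 1.64, 0.42, 0.09, 0 → Σ = 10.184
T = 10.184 / 3.833 = 2.656927… → 2.657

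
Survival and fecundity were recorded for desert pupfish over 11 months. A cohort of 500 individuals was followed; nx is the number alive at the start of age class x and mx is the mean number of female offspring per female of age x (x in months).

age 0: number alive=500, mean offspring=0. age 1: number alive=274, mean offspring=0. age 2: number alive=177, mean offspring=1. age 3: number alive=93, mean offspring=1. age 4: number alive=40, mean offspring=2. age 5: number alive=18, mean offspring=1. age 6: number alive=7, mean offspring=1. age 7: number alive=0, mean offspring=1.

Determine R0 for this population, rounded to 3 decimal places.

0.750

lx = nx/n0 = nx/500: 1, 0.548, 0.354, 0.186, 0.08, 0.036, 0.014, 0
lx·mx by age: 0, 0, 0.354, 0.186, 0.16, 0.036, 0.014, 0
R0 = Σ lx·mx = 0.75 → 0.750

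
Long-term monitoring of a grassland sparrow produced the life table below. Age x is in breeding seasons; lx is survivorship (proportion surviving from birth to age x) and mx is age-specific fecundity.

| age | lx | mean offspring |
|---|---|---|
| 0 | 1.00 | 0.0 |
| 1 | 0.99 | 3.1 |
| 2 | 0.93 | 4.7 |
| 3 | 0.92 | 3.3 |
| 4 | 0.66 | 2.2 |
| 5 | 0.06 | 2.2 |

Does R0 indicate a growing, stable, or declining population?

R0 = Σ lx·mx = 0 + 3.069 + 4.371 + 3.036 + 1.452 + 0.132 = 12.06
R0 > 1, so the population is growing.

growing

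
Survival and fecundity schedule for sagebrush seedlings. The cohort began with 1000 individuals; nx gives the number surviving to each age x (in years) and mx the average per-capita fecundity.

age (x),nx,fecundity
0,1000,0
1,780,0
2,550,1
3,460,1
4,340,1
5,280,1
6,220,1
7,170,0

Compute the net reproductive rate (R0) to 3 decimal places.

lx = nx/n0 = nx/1000: 1, 0.78, 0.55, 0.46, 0.34, 0.28, 0.22, 0.17
lx·mx by age: 0, 0, 0.55, 0.46, 0.34, 0.28, 0.22, 0
R0 = Σ lx·mx = 1.85 → 1.850

1.850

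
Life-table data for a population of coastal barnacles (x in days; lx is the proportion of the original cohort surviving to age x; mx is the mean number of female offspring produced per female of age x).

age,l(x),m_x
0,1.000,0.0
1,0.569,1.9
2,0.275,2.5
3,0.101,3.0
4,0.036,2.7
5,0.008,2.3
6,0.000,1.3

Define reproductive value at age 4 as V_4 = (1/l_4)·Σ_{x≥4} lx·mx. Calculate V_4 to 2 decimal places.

3.21

lx·mx for x ≥ 4: 0.0972, 0.0184, 0 → sum = 0.1156
V_4 = 0.1156 / l_4 = 0.1156 / 0.036 = 3.211111… → 3.21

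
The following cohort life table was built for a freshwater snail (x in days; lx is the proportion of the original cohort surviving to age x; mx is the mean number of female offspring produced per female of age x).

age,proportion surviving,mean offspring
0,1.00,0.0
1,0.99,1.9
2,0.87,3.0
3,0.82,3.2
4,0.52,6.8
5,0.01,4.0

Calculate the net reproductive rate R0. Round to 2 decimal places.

lx·mx by age: 0, 1.881, 2.61, 2.624, 3.536, 0.04
R0 = Σ lx·mx = 10.691 → 10.69

10.69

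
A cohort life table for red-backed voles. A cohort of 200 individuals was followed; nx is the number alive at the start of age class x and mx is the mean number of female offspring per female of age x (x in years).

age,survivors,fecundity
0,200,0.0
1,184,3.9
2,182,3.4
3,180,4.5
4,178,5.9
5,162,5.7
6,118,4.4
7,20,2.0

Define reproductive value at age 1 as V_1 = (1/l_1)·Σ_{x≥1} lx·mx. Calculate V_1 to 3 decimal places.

25.430

lx = nx/n0 = nx/200: 1, 0.92, 0.91, 0.9, 0.89, 0.81, 0.59, 0.1
lx·mx for x ≥ 1: 3.588, 3.094, 4.05, 5.251, 4.617, 2.596, 0.2 → sum = 23.396
V_1 = 23.396 / l_1 = 23.396 / 0.92 = 25.430435… → 25.430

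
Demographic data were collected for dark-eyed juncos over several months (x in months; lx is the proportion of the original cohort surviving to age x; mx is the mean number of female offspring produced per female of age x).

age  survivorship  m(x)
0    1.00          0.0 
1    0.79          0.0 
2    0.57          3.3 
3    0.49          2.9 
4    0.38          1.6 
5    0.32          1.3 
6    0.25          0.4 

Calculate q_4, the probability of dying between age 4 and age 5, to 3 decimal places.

q_4 = (l_4 − l_5) / l_4 = (0.38 − 0.32) / 0.38
     = 0.06 / 0.38 = 0.157895… → 0.158

0.158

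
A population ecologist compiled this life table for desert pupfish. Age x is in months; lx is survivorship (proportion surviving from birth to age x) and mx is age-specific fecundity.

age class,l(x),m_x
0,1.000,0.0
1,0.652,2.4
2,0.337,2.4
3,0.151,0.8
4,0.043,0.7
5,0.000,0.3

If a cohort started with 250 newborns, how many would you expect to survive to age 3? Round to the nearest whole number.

38

Expected survivors = N0 · l_3 = 250 × 0.151 = 37.75 → 38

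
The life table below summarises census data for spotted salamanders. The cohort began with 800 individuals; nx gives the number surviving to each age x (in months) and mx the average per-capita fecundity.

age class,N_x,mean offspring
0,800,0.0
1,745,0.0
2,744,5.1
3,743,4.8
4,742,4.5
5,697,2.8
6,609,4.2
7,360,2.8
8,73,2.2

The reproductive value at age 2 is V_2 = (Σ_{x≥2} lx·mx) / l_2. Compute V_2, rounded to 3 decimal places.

lx = nx/n0 = nx/800: 1, 0.93125, 0.93, 0.92875, 0.9275, 0.87125, 0.76125, 0.45, 0.09125
lx·mx for x ≥ 2: 4.743, 4.458, 4.17375, 2.4395, 3.19725, 1.26, 0.20075 → sum = 20.47225
V_2 = 20.47225 / l_2 = 20.47225 / 0.93 = 22.013172… → 22.013

22.013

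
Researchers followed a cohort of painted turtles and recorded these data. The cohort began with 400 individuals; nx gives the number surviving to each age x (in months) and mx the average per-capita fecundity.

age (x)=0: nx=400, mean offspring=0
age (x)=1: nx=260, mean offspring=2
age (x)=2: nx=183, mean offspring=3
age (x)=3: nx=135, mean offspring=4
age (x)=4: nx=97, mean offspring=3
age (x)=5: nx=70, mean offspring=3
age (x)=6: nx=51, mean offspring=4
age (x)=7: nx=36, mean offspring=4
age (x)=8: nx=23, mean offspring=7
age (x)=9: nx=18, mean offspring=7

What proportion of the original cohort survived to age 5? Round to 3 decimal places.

0.175

l_5 = n_5/n_0 = 70/400 = 0.175 → 0.175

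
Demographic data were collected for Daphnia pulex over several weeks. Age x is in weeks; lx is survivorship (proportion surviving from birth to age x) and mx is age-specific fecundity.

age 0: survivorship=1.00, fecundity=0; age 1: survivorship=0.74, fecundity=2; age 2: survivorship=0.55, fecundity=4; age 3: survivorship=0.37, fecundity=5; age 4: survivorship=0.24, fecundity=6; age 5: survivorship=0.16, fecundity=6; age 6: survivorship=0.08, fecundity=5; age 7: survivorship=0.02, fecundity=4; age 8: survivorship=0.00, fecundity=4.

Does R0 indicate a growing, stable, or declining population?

R0 = Σ lx·mx = 0 + 1.48 + 2.2 + 1.85 + 1.44 + 0.96 + 0.4 + 0.08 + 0 = 8.41
R0 > 1, so the population is growing.

growing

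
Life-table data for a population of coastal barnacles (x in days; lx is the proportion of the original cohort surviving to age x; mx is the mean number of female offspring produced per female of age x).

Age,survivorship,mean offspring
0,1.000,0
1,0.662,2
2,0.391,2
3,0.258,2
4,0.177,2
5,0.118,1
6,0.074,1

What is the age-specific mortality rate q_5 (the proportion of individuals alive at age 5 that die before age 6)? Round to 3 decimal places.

0.373

q_5 = (l_5 − l_6) / l_5 = (0.118 − 0.074) / 0.118
     = 0.044 / 0.118 = 0.372881… → 0.373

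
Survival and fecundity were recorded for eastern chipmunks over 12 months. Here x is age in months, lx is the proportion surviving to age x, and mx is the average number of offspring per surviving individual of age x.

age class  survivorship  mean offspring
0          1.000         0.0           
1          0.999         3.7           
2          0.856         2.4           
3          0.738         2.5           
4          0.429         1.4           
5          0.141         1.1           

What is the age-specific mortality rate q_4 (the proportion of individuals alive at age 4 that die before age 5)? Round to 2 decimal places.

0.67

q_4 = (l_4 − l_5) / l_4 = (0.429 − 0.141) / 0.429
     = 0.288 / 0.429 = 0.671329… → 0.67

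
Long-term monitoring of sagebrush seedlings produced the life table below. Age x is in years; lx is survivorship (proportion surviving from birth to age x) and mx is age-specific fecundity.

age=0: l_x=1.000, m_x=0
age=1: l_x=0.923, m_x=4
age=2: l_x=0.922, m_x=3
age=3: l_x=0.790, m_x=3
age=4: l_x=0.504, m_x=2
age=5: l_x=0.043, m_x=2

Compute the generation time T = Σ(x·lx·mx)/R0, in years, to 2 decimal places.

lx·mx: 0, 3.692, 2.766, 2.37, 1.008, 0.086 → R0 = 9.922
x·lx·mx: 0, 3.692, 5.532, 7.11, 4.032, 0.43 → Σ = 20.796
T = 20.796 / 9.922 = 2.095948… → 2.10

2.10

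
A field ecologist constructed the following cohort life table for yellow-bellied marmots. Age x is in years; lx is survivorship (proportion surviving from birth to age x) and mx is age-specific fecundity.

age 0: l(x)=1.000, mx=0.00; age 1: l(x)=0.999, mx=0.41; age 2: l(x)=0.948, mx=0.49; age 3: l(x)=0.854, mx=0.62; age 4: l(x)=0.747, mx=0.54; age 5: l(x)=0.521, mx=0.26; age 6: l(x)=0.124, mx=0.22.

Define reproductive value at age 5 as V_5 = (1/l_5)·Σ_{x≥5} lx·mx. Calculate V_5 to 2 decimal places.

lx·mx for x ≥ 5: 0.13546, 0.02728 → sum = 0.16274
V_5 = 0.16274 / l_5 = 0.16274 / 0.521 = 0.312361… → 0.31

0.31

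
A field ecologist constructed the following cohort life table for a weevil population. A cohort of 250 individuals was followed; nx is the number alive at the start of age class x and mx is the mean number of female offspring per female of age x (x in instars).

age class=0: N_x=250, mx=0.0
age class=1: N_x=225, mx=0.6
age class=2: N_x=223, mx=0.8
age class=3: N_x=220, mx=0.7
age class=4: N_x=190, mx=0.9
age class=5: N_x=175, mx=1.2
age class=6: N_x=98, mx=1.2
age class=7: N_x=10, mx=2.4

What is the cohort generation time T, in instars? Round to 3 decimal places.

3.597

lx = nx/n0 = nx/250: 1, 0.9, 0.892, 0.88, 0.76, 0.7, 0.392, 0.04
lx·mx: 0, 0.54, 0.7136, 0.616, 0.684, 0.84, 0.4704, 0.096 → R0 = 3.96
x·lx·mx: 0, 0.54, 1.4272, 1.848, 2.736, 4.2, 2.8224, 0.672 → Σ = 14.2456
T = 14.2456 / 3.96 = 3.597374… → 3.597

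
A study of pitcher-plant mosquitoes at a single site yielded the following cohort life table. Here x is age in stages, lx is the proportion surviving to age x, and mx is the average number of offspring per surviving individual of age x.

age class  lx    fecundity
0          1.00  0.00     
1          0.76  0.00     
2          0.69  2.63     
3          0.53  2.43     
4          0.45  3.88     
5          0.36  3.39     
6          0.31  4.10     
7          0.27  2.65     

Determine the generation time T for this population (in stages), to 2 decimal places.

lx·mx: 0, 0, 1.8147, 1.2879, 1.746, 1.2204, 1.271, 0.7155 → R0 = 8.0555
x·lx·mx: 0, 0, 3.6294, 3.8637, 6.984, 6.102, 7.626, 5.0085 → Σ = 33.2136
T = 33.2136 / 8.0555 = 4.123096… → 4.12

4.12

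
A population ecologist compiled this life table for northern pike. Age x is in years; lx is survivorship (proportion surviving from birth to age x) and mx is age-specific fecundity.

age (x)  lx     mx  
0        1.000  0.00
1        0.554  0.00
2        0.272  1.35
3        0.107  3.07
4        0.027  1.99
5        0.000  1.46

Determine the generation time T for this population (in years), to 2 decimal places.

lx·mx: 0, 0, 0.3672, 0.32849, 0.05373, 0 → R0 = 0.74942
x·lx·mx: 0, 0, 0.7344, 0.98547, 0.21492, 0 → Σ = 1.93479
T = 1.93479 / 0.74942 = 2.581717… → 2.58

2.58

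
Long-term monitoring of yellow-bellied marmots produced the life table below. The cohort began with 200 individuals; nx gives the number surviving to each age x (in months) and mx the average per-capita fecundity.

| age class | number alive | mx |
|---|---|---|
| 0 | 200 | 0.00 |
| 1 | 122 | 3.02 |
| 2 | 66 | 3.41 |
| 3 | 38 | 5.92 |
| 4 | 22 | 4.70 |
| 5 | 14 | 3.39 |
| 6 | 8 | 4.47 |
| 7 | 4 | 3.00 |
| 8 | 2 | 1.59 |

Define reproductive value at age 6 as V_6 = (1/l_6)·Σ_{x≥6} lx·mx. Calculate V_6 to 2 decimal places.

6.37

lx = nx/n0 = nx/200: 1, 0.61, 0.33, 0.19, 0.11, 0.07, 0.04, 0.02, 0.01
lx·mx for x ≥ 6: 0.1788, 0.06, 0.0159 → sum = 0.2547
V_6 = 0.2547 / l_6 = 0.2547 / 0.04 = 6.3675 → 6.37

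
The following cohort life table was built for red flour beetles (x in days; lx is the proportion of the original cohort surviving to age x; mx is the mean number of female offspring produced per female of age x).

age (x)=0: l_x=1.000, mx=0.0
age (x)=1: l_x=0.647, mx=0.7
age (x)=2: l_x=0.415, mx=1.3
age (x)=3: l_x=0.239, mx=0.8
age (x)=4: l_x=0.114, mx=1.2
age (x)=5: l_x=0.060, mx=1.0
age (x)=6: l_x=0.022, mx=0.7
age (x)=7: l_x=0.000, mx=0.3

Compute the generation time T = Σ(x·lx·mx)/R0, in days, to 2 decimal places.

lx·mx: 0, 0.4529, 0.5395, 0.1912, 0.1368, 0.06, 0.0154, 0 → R0 = 1.3958
x·lx·mx: 0, 0.4529, 1.079, 0.5736, 0.5472, 0.3, 0.0924, 0 → Σ = 3.0451
T = 3.0451 / 1.3958 = 2.181616… → 2.18

2.18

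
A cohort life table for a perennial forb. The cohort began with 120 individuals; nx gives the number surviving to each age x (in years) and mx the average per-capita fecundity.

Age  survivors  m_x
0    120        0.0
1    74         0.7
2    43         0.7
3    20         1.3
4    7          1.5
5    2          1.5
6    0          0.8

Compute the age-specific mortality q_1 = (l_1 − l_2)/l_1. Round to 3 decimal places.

0.419

lx = nx/n0 = nx/120: 1, 0.61667…, 0.35833…, 0.16667…, 0.05833…, 0.01667…, 0
q_1 = (l_1 − l_2) / l_1 = (0.616667… − 0.358333…) / 0.616667…
     = 0.258333… / 0.616667… = 0.418919… → 0.419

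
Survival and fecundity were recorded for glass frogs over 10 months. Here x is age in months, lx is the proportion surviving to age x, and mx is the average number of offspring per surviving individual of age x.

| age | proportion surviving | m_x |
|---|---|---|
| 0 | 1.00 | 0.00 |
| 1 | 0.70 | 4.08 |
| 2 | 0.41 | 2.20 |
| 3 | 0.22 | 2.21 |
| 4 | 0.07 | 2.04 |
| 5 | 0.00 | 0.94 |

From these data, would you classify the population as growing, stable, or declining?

growing

R0 = Σ lx·mx = 0 + 2.856 + 0.902 + 0.4862 + 0.1428 + 0 = 4.387
R0 > 1, so the population is growing.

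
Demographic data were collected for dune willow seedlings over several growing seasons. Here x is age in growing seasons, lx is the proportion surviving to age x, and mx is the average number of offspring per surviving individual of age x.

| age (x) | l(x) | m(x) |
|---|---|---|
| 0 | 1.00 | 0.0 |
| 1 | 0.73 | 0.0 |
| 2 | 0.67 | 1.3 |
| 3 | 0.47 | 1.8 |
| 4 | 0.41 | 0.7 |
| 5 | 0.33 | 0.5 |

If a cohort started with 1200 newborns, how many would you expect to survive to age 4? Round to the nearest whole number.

492

Expected survivors = N0 · l_4 = 1200 × 0.41 = 492 → 492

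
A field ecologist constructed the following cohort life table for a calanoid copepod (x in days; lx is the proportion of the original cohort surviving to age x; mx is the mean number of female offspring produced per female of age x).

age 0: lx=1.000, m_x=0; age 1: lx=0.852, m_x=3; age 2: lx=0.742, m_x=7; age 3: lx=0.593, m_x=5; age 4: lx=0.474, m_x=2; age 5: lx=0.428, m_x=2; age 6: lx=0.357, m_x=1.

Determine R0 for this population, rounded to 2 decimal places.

12.88

lx·mx by age: 0, 2.556, 5.194, 2.965, 0.948, 0.856, 0.357
R0 = Σ lx·mx = 12.876 → 12.88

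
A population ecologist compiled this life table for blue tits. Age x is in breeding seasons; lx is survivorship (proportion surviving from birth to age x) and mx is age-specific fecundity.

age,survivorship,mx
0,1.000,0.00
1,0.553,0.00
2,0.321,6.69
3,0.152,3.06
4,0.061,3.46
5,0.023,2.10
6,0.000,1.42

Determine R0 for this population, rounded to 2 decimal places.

lx·mx by age: 0, 0, 2.14749, 0.46512, 0.21106, 0.0483, 0
R0 = Σ lx·mx = 2.87197 → 2.87

2.87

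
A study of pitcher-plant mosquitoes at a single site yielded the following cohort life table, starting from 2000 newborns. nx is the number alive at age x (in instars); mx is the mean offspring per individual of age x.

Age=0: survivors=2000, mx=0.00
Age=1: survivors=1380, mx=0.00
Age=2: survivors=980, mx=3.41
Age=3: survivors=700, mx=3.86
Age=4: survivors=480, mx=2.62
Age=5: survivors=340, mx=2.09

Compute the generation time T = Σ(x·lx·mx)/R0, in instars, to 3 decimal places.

lx = nx/n0 = nx/2000: 1, 0.69, 0.49, 0.35, 0.24, 0.17
lx·mx: 0, 0, 1.6709, 1.351, 0.6288, 0.3553 → R0 = 4.006
x·lx·mx: 0, 0, 3.3418, 4.053, 2.5152, 1.7765 → Σ = 11.6865
T = 11.6865 / 4.006 = 2.917249… → 2.917

2.917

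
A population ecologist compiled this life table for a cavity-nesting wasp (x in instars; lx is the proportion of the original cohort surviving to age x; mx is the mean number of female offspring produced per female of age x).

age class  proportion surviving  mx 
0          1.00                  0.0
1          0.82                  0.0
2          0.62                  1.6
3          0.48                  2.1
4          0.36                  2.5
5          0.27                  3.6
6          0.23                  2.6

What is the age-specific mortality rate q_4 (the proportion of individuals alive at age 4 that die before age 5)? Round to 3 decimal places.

0.250

q_4 = (l_4 − l_5) / l_4 = (0.36 − 0.27) / 0.36
     = 0.09 / 0.36 = 0.25 → 0.250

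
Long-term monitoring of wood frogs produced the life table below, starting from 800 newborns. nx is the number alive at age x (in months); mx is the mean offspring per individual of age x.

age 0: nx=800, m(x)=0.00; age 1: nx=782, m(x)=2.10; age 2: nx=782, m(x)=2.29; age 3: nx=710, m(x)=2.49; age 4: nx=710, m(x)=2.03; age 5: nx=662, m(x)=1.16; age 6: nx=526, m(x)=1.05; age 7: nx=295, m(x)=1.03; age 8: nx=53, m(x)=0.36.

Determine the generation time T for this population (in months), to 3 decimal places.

lx = nx/n0 = nx/800: 1, 0.9775, 0.9775, 0.8875, 0.8875, 0.8275, 0.6575, 0.36875, 0.06625
lx·mx: 0, 2.05275, 2.238475, 2.209875, 1.801625, 0.9599, 0.690375, 0.379813…, 0.02385… → R0 = 10.356663…
x·lx·mx: 0, 2.05275, 4.47695, 6.629625, 7.2065, 4.7995, 4.14225, 2.658688…, 0.1908… → Σ = 32.157063…
T = 32.157063… / 10.356663… = 3.104964… → 3.105

3.105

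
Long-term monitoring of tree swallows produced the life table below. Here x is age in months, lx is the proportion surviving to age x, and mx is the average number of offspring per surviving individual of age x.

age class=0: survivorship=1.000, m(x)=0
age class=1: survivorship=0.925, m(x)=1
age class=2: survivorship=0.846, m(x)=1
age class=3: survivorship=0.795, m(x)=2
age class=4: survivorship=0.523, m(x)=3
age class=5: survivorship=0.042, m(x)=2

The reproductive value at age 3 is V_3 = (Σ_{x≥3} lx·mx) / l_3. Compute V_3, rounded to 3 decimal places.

lx·mx for x ≥ 3: 1.59, 1.569, 0.084 → sum = 3.243
V_3 = 3.243 / l_3 = 3.243 / 0.795 = 4.079245… → 4.079

4.079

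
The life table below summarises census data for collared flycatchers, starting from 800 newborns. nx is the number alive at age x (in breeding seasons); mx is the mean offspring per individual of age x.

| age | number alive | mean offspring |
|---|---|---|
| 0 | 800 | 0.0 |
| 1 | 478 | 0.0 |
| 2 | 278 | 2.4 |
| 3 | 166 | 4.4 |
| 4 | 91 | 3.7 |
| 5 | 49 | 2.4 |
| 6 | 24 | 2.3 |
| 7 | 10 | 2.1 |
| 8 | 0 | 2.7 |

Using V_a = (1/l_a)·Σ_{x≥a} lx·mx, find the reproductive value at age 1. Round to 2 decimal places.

4.03

lx = nx/n0 = nx/800: 1, 0.5975, 0.3475, 0.2075, 0.11375, 0.06125, 0.03, 0.0125, 0
lx·mx for x ≥ 1: 0, 0.834, 0.913, 0.420875, 0.147, 0.069, 0.02625, 0 → sum = 2.410125
V_1 = 2.410125 / l_1 = 2.410125 / 0.5975 = 4.033682… → 4.03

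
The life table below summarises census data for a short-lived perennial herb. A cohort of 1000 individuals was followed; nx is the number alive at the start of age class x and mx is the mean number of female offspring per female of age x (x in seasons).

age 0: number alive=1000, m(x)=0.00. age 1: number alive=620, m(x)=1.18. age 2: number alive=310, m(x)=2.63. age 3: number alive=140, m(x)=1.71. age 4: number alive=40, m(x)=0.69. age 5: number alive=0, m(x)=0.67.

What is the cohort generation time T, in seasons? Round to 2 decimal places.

lx = nx/n0 = nx/1000: 1, 0.62, 0.31, 0.14, 0.04, 0
lx·mx: 0, 0.7316, 0.8153, 0.2394, 0.0276, 0 → R0 = 1.8139
x·lx·mx: 0, 0.7316, 1.6306, 0.7182, 0.1104, 0 → Σ = 3.1908
T = 3.1908 / 1.8139 = 1.759083… → 1.76

1.76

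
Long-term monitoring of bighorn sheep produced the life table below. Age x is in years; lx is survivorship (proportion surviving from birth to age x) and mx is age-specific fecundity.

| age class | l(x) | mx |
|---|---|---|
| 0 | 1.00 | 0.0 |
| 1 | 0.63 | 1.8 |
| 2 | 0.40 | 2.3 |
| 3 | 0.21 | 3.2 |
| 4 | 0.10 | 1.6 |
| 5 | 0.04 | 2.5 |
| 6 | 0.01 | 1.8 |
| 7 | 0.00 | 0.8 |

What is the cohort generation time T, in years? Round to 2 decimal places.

2.08

lx·mx: 0, 1.134, 0.92, 0.672, 0.16, 0.1, 0.018, 0 → R0 = 3.004
x·lx·mx: 0, 1.134, 1.84, 2.016, 0.64, 0.5, 0.108, 0 → Σ = 6.238
T = 6.238 / 3.004 = 2.076565… → 2.08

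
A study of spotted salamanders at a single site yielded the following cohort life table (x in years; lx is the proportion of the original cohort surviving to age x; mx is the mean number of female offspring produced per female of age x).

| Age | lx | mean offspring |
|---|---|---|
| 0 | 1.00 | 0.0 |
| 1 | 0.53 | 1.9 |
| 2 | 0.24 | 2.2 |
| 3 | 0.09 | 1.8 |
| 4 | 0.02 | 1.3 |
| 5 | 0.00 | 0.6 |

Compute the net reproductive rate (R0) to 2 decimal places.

1.72

lx·mx by age: 0, 1.007, 0.528, 0.162, 0.026, 0
R0 = Σ lx·mx = 1.723 → 1.72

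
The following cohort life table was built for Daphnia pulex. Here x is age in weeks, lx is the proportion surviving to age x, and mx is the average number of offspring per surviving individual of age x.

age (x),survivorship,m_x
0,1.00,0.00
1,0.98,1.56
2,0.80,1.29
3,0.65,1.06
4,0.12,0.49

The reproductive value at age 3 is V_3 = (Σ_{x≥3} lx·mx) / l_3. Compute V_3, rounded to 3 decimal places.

lx·mx for x ≥ 3: 0.689, 0.0588 → sum = 0.7478
V_3 = 0.7478 / l_3 = 0.7478 / 0.65 = 1.150462… → 1.150

1.150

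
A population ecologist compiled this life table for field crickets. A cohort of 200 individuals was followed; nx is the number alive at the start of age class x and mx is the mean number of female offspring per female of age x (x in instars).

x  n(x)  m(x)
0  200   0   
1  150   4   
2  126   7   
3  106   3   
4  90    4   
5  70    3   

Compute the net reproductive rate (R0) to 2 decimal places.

lx = nx/n0 = nx/200: 1, 0.75, 0.63, 0.53, 0.45, 0.35
lx·mx by age: 0, 3, 4.41, 1.59, 1.8, 1.05
R0 = Σ lx·mx = 11.85 → 11.85

11.85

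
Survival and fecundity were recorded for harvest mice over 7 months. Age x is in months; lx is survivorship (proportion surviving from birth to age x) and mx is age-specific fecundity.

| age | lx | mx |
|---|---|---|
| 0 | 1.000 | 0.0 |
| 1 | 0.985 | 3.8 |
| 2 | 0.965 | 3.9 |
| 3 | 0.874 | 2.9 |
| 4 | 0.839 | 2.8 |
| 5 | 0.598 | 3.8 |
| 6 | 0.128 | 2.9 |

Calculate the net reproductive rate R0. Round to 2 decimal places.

lx·mx by age: 0, 3.743, 3.7635, 2.5346, 2.3492, 2.2724, 0.3712
R0 = Σ lx·mx = 15.0339 → 15.03

15.03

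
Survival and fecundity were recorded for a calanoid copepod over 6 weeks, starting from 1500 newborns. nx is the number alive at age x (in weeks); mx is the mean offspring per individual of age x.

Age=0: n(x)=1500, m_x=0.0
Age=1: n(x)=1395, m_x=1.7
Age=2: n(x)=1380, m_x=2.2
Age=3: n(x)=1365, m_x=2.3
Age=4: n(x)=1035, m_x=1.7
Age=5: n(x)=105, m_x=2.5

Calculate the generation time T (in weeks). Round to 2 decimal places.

2.48

lx = nx/n0 = nx/1500: 1, 0.93, 0.92, 0.91, 0.69, 0.07
lx·mx: 0, 1.581, 2.024, 2.093, 1.173, 0.175 → R0 = 7.046
x·lx·mx: 0, 1.581, 4.048, 6.279, 4.692, 0.875 → Σ = 17.475
T = 17.475 / 7.046 = 2.480131… → 2.48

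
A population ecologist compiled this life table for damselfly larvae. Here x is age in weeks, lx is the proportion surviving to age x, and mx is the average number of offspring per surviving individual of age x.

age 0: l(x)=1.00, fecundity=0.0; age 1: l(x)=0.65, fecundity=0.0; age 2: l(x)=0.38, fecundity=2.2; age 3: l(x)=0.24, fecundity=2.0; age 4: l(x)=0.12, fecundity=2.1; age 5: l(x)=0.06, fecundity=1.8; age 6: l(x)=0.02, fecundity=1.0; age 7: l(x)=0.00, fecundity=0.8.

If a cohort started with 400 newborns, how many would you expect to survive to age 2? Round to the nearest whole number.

152

Expected survivors = N0 · l_2 = 400 × 0.38 = 152 → 152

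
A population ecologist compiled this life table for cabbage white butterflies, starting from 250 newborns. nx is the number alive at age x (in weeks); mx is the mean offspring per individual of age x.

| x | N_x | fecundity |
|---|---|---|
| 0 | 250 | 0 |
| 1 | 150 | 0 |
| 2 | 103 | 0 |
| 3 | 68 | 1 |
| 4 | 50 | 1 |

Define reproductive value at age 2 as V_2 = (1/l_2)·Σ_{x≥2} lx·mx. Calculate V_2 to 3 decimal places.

lx = nx/n0 = nx/250: 1, 0.6, 0.412, 0.272, 0.2
lx·mx for x ≥ 2: 0, 0.272, 0.2 → sum = 0.472
V_2 = 0.472 / l_2 = 0.472 / 0.412 = 1.145631… → 1.146

1.146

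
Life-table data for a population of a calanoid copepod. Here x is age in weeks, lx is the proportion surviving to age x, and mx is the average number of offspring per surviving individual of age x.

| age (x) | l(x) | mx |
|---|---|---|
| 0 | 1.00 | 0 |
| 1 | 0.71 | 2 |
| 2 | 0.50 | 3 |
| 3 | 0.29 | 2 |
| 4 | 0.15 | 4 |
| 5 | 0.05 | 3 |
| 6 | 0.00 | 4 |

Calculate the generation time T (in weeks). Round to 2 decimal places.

2.19

lx·mx: 0, 1.42, 1.5, 0.58, 0.6, 0.15, 0 → R0 = 4.25
x·lx·mx: 0, 1.42, 3, 1.74, 2.4, 0.75, 0 → Σ = 9.31
T = 9.31 / 4.25 = 2.190588… → 2.19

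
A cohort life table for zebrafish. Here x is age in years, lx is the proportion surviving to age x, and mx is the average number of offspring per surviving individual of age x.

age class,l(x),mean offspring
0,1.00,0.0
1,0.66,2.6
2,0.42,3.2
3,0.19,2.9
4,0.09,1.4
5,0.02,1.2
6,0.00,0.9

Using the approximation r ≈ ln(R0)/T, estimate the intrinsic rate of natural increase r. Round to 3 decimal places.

0.746

R0 = Σ lx·mx = 0 + 1.716 + 1.344 + 0.551 + 0.126 + 0.024 + 0 = 3.761
Σ x·lx·mx = 6.681; T = 6.681/3.761 = 1.77639…
r ≈ ln(R0)/T = ln(3.761)/1.77639… = 0.74572… → 0.746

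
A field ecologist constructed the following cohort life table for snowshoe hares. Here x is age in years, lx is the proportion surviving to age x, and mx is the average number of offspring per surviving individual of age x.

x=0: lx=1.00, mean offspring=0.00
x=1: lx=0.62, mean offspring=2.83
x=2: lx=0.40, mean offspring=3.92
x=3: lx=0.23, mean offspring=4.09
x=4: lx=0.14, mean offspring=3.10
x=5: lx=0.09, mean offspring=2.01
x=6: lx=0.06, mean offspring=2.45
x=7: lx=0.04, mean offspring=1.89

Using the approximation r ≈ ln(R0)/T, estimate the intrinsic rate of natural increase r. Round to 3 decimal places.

0.706

R0 = Σ lx·mx = 0 + 1.7546 + 1.568 + 0.9407 + 0.434 + 0.1809 + 0.147 + 0.0756 = 5.1008
Σ x·lx·mx = 11.7644; T = 11.7644/5.1008 = 2.30638…
r ≈ ln(R0)/T = ln(5.1008)/2.30638… = 0.70647… → 0.706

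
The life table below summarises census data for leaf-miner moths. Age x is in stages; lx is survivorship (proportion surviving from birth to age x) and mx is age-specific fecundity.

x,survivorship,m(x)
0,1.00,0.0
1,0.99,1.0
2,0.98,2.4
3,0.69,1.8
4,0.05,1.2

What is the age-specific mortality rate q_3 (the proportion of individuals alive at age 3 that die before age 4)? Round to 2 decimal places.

q_3 = (l_3 − l_4) / l_3 = (0.69 − 0.05) / 0.69
     = 0.64 / 0.69 = 0.927536… → 0.93

0.93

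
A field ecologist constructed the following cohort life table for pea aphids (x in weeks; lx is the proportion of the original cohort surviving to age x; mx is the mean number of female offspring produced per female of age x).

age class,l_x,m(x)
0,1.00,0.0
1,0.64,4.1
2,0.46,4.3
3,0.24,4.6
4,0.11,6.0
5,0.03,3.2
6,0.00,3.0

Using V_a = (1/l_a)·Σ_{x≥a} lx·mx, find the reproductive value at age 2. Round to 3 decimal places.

lx·mx for x ≥ 2: 1.978, 1.104, 0.66, 0.096, 0 → sum = 3.838
V_2 = 3.838 / l_2 = 3.838 / 0.46 = 8.343478… → 8.343

8.343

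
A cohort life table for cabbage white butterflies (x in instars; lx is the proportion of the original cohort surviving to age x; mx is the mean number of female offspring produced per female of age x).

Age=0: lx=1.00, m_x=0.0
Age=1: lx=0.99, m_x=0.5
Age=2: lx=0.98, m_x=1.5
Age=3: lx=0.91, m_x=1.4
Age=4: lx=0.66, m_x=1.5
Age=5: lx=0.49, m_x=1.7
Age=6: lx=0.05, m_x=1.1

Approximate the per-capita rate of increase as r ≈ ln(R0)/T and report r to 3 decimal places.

R0 = Σ lx·mx = 0 + 0.495 + 1.47 + 1.274 + 0.99 + 0.833 + 0.055 = 5.117
Σ x·lx·mx = 15.712; T = 15.712/5.117 = 3.07055…
r ≈ ln(R0)/T = ln(5.117)/3.07055… = 0.53169… → 0.532

0.532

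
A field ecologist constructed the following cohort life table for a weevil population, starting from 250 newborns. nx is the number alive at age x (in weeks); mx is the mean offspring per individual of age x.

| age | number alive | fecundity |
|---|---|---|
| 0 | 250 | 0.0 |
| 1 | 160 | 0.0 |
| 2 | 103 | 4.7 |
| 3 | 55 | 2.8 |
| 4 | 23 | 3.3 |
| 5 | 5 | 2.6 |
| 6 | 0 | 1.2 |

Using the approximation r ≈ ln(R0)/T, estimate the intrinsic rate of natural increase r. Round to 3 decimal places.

0.431

lx = nx/n0 = nx/250: 1, 0.64, 0.412, 0.22, 0.092, 0.02, 0
R0 = Σ lx·mx = 0 + 0 + 1.9364 + 0.616 + 0.3036 + 0.052 + 0 = 2.908
Σ x·lx·mx = 7.1952; T = 7.1952/2.908 = 2.47428…
r ≈ ln(R0)/T = ln(2.908)/2.47428… = 0.43143… → 0.431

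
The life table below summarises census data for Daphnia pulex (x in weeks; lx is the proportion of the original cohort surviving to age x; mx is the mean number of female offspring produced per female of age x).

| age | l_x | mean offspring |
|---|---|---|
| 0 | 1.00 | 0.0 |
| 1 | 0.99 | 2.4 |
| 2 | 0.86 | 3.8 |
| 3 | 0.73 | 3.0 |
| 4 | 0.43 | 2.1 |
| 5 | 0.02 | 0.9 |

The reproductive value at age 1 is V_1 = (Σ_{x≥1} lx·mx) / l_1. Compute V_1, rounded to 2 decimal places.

8.84

lx·mx for x ≥ 1: 2.376, 3.268, 2.19, 0.903, 0.018 → sum = 8.755
V_1 = 8.755 / l_1 = 8.755 / 0.99 = 8.843434… → 8.84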